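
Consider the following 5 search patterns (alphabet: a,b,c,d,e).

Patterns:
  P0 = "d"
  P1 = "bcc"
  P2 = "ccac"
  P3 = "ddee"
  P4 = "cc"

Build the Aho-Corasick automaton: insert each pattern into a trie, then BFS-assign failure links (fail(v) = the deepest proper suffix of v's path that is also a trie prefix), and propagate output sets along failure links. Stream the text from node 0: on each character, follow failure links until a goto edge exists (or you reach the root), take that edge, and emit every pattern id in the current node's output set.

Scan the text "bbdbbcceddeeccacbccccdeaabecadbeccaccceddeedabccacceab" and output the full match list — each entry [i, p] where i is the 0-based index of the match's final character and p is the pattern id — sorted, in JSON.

Construct AC machine:
Trie (insert patterns):
  n0 'ε': b→2 c→5 d→1
  n1 'd': d→9  ←P0
  n2 'b': c→3
  n3 'bc': c→4
  n4 'bcc': ·  ←P1
  n5 'c': c→6
  n6 'cc': a→7  ←P4
  n7 'cca': c→8
  n8 'ccac': ·  ←P2
  n9 'dd': e→10
  n10 'dde': e→11
  n11 'ddee': ·  ←P3

BFS fail/out derivation:
  fail(1) 'd': from fail(0)=0 chase 'd': 0 ⇒ 0;  out={0}∪out(0)={0}
  fail(2) 'b': from fail(0)=0 chase 'b': 0 ⇒ 0;  out=∅∪out(0)=∅
  fail(5) 'c': from fail(0)=0 chase 'c': 0 ⇒ 0;  out=∅∪out(0)=∅
  fail(3) 'bc': from fail(2)=0 chase 'c': 0 ⇒ 5;  out=∅∪out(5)=∅
  fail(6) 'cc': from fail(5)=0 chase 'c': 0 ⇒ 5;  out={4}∪out(5)={4}
  fail(9) 'dd': from fail(1)=0 chase 'd': 0 ⇒ 1;  out=∅∪out(1)={0}
  fail(4) 'bcc': from fail(3)=5 chase 'c': 5 ⇒ 6;  out={1}∪out(6)={1,4}
  fail(7) 'cca': from fail(6)=5 chase 'a': 5→0 ⇒ 0;  out=∅∪out(0)=∅
  fail(10) 'dde': from fail(9)=1 chase 'e': 1→0 ⇒ 0;  out=∅∪out(0)=∅
  fail(8) 'ccac': from fail(7)=0 chase 'c': 0 ⇒ 5;  out={2}∪out(5)={2}
  fail(11) 'ddee': from fail(10)=0 chase 'e': 0 ⇒ 0;  out={3}∪out(0)={3}

Text stream:
pos 0 'b': at 2
pos 1 'b': at 2 ·f
pos 2 'd': at 1 ·f  emit P0@[2:2]
pos 3 'b': at 2 ·f
pos 4 'b': at 2 ·f
pos 5 'c': at 3
pos 6 'c': at 4  emit P1@[4:6],P4@[5:6]
pos 7 'e': at 0 ·f
pos 8 'd': at 1  emit P0@[8:8]
pos 9 'd': at 9  emit P0@[9:9]
pos 10 'e': at 10
pos 11 'e': at 11  emit P3@[8:11]
pos 12 'c': at 5 ·f
pos 13 'c': at 6  emit P4@[12:13]
pos 14 'a': at 7
pos 15 'c': at 8  emit P2@[12:15]
pos 16 'b': at 2 ·f
pos 17 'c': at 3
pos 18 'c': at 4  emit P1@[16:18],P4@[17:18]
pos 19 'c': at 6 ·f  emit P4@[18:19]
pos 20 'c': at 6 ·f  emit P4@[19:20]
pos 21 'd': at 1 ·f  emit P0@[21:21]
pos 22 'e': at 0 ·f
pos 23 'a': at 0
pos 24 'a': at 0
pos 25 'b': at 2
pos 26 'e': at 0 ·f
pos 27 'c': at 5
pos 28 'a': at 0 ·f
pos 29 'd': at 1  emit P0@[29:29]
pos 30 'b': at 2 ·f
pos 31 'e': at 0 ·f
pos 32 'c': at 5
pos 33 'c': at 6  emit P4@[32:33]
pos 34 'a': at 7
pos 35 'c': at 8  emit P2@[32:35]
pos 36 'c': at 6 ·f  emit P4@[35:36]
pos 37 'c': at 6 ·f  emit P4@[36:37]
pos 38 'e': at 0 ·f
pos 39 'd': at 1  emit P0@[39:39]
pos 40 'd': at 9  emit P0@[40:40]
pos 41 'e': at 10
pos 42 'e': at 11  emit P3@[39:42]
pos 43 'd': at 1 ·f  emit P0@[43:43]
pos 44 'a': at 0 ·f
pos 45 'b': at 2
pos 46 'c': at 3
pos 47 'c': at 4  emit P1@[45:47],P4@[46:47]
pos 48 'a': at 7 ·f
pos 49 'c': at 8  emit P2@[46:49]
pos 50 'c': at 6 ·f  emit P4@[49:50]
pos 51 'e': at 0 ·f
pos 52 'a': at 0
pos 53 'b': at 2

All matches (sorted): [[2,0],[6,1],[6,4],[8,0],[9,0],[11,3],[13,4],[15,2],[18,1],[18,4],[19,4],[20,4],[21,0],[29,0],[33,4],[35,2],[36,4],[37,4],[39,0],[40,0],[42,3],[43,0],[47,1],[47,4],[49,2],[50,4]]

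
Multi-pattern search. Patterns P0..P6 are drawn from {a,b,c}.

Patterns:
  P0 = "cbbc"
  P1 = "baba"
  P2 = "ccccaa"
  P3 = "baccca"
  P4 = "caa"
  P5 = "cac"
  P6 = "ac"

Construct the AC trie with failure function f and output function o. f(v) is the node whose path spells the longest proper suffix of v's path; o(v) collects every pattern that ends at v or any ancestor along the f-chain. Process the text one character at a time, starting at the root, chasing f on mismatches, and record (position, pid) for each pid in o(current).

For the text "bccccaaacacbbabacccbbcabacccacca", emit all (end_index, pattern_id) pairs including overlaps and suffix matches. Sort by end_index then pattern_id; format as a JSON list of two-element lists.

Build automaton:
Trie (insert patterns):
  n0 'ε': a→21 b→5 c→1
  n1 'c': a→18 b→2 c→9
  n2 'cb': b→3
  n3 'cbb': c→4
  n4 'cbbc': ·  [P0 ends]
  n5 'b': a→6
  n6 'ba': b→7 c→14
  n7 'bab': a→8
  n8 'baba': ·  [P1 ends]
  n9 'cc': c→10
  n10 'ccc': c→11
  n11 'cccc': a→12
  n12 'cccca': a→13
  n13 'ccccaa': ·  [P2 ends]
  n14 'bac': c→15
  n15 'bacc': c→16
  n16 'baccc': a→17
  n17 'baccca': ·  [P3 ends]
  n18 'ca': a→19 c→20
  n19 'caa': ·  [P4 ends]
  n20 'cac': ·  [P5 ends]
  n21 'a': c→22
  n22 'ac': ·  [P6 ends]

BFS fail/out derivation:
  n1('c'): parent n0 fail=0; on 'c' 0 → fail=0;  out ∅∪∅=∅
  n5('b'): parent n0 fail=0; on 'b' 0 → fail=0;  out ∅∪∅=∅
  n21('a'): parent n0 fail=0; on 'a' 0 → fail=0;  out ∅∪∅=∅
  n2('cb'): parent n1 fail=0; on 'b' 0 → fail=5;  out ∅∪∅=∅
  n6('ba'): parent n5 fail=0; on 'a' 0 → fail=21;  out ∅∪∅=∅
  n9('cc'): parent n1 fail=0; on 'c' 0 → fail=1;  out ∅∪∅=∅
  n18('ca'): parent n1 fail=0; on 'a' 0 → fail=21;  out ∅∪∅=∅
  n22('ac'): parent n21 fail=0; on 'c' 0 → fail=1;  out {6}∪∅={6}
  n3('cbb'): parent n2 fail=5; on 'b' 5→0 → fail=5;  out ∅∪∅=∅
  n7('bab'): parent n6 fail=21; on 'b' 21→0 → fail=5;  out ∅∪∅=∅
  n10('ccc'): parent n9 fail=1; on 'c' 1 → fail=9;  out ∅∪∅=∅
  n14('bac'): parent n6 fail=21; on 'c' 21 → fail=22;  out ∅∪{6}={6}
  n19('caa'): parent n18 fail=21; on 'a' 21→0 → fail=21;  out {4}∪∅={4}
  n20('cac'): parent n18 fail=21; on 'c' 21 → fail=22;  out {5}∪{6}={5,6}
  n4('cbbc'): parent n3 fail=5; on 'c' 5→0 → fail=1;  out {0}∪∅={0}
  n8('baba'): parent n7 fail=5; on 'a' 5 → fail=6;  out {1}∪∅={1}
  n11('cccc'): parent n10 fail=9; on 'c' 9 → fail=10;  out ∅∪∅=∅
  n15('bacc'): parent n14 fail=22; on 'c' 22→1 → fail=9;  out ∅∪∅=∅
  n12('cccca'): parent n11 fail=10; on 'a' 10→9→1 → fail=18;  out ∅∪∅=∅
  n16('baccc'): parent n15 fail=9; on 'c' 9 → fail=10;  out ∅∪∅=∅
  n13('ccccaa'): parent n12 fail=18; on 'a' 18 → fail=19;  out {2}∪{4}={2,4}
  n17('baccca'): parent n16 fail=10; on 'a' 10→9→1 → fail=18;  out {3}∪∅={3}

Scan:
pos 0 'b': at 5
pos 1 'c': at 1 (via fail)
pos 2 'c': at 9
pos 3 'c': at 10
pos 4 'c': at 11
pos 5 'a': at 12
pos 6 'a': at 13  emit P2@[1:6],P4@[4:6]
pos 7 'a': at 21 (via fail)
pos 8 'c': at 22  emit P6@[7:8]
pos 9 'a': at 18 (via fail)
pos 10 'c': at 20  emit P5@[8:10],P6@[9:10]
pos 11 'b': at 2 (via fail)
pos 12 'b': at 3
pos 13 'a': at 6 (via fail)
pos 14 'b': at 7
pos 15 'a': at 8  emit P1@[12:15]
pos 16 'c': at 14 (via fail)  emit P6@[15:16]
pos 17 'c': at 15
pos 18 'c': at 16
pos 19 'b': at 2 (via fail)
pos 20 'b': at 3
pos 21 'c': at 4  emit P0@[18:21]
pos 22 'a': at 18 (via fail)
pos 23 'b': at 5 (via fail)
pos 24 'a': at 6
pos 25 'c': at 14  emit P6@[24:25]
pos 26 'c': at 15
pos 27 'c': at 16
pos 28 'a': at 17  emit P3@[23:28]
pos 29 'c': at 20 (via fail)  emit P5@[27:29],P6@[28:29]
pos 30 'c': at 9 (via fail)
pos 31 'a': at 18 (via fail)

Result: [[6,2],[6,4],[8,6],[10,5],[10,6],[15,1],[16,6],[21,0],[25,6],[28,3],[29,5],[29,6]]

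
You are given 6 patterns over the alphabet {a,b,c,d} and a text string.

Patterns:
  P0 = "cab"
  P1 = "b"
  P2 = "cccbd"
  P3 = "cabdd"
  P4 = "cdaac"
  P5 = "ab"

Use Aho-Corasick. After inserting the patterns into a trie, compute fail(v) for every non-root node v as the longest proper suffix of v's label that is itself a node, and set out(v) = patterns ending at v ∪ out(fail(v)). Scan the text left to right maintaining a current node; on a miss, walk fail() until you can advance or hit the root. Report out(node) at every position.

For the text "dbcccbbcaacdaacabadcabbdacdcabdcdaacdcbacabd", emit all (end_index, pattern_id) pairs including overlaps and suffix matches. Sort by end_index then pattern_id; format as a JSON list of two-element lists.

Build automaton:
Trie nodes:
  0='ε' goto a→15 b→4 c→1
  1='c' goto a→2 c→5 d→11
  2='ca' goto b→3
  3='cab' goto d→9  [P0 ends]
  4='b' goto ·  [P1 ends]
  5='cc' goto c→6
  6='ccc' goto b→7
  7='cccb' goto d→8
  8='cccbd' goto ·  [P2 ends]
  9='cabd' goto d→10
  10='cabdd' goto ·  [P3 ends]
  11='cd' goto a→12
  12='cda' goto a→13
  13='cdaa' goto c→14
  14='cdaac' goto ·  [P4 ends]
  15='a' goto b→16
  16='ab' goto ·  [P5 ends]

BFS fail/out derivation:
  fail(1) 'c': from fail(0)=0 chase 'c': 0 ⇒ 0;  out=∅∪out(0)=∅
  fail(4) 'b': from fail(0)=0 chase 'b': 0 ⇒ 0;  out={1}∪out(0)={1}
  fail(15) 'a': from fail(0)=0 chase 'a': 0 ⇒ 0;  out=∅∪out(0)=∅
  fail(2) 'ca': from fail(1)=0 chase 'a': 0 ⇒ 15;  out=∅∪out(15)=∅
  fail(5) 'cc': from fail(1)=0 chase 'c': 0 ⇒ 1;  out=∅∪out(1)=∅
  fail(11) 'cd': from fail(1)=0 chase 'd': 0 ⇒ 0;  out=∅∪out(0)=∅
  fail(16) 'ab': from fail(15)=0 chase 'b': 0 ⇒ 4;  out={5}∪out(4)={1,5}
  fail(3) 'cab': from fail(2)=15 chase 'b': 15 ⇒ 16;  out={0}∪out(16)={0,1,5}
  fail(6) 'ccc': from fail(5)=1 chase 'c': 1 ⇒ 5;  out=∅∪out(5)=∅
  fail(12) 'cda': from fail(11)=0 chase 'a': 0 ⇒ 15;  out=∅∪out(15)=∅
  fail(7) 'cccb': from fail(6)=5 chase 'b': 5→1→0 ⇒ 4;  out=∅∪out(4)={1}
  fail(9) 'cabd': from fail(3)=16 chase 'd': 16→4→0 ⇒ 0;  out=∅∪out(0)=∅
  fail(13) 'cdaa': from fail(12)=15 chase 'a': 15→0 ⇒ 15;  out=∅∪out(15)=∅
  fail(8) 'cccbd': from fail(7)=4 chase 'd': 4→0 ⇒ 0;  out={2}∪out(0)={2}
  fail(10) 'cabdd': from fail(9)=0 chase 'd': 0 ⇒ 0;  out={3}∪out(0)={3}
  fail(14) 'cdaac': from fail(13)=15 chase 'c': 15→0 ⇒ 1;  out={4}∪out(1)={4}

Text stream:
pos 0 'd': at 0
pos 1 'b': at 4  ** P1@[1:1]
pos 2 'c': at 1 (via fail)
pos 3 'c': at 5
pos 4 'c': at 6
pos 5 'b': at 7  ** P1@[5:5]
pos 6 'b': at 4 (via fail)  ** P1@[6:6]
pos 7 'c': at 1 (via fail)
pos 8 'a': at 2
pos 9 'a': at 15 (via fail)
pos 10 'c': at 1 (via fail)
pos 11 'd': at 11
pos 12 'a': at 12
pos 13 'a': at 13
pos 14 'c': at 14  ** P4@[10:14]
pos 15 'a': at 2 (via fail)
pos 16 'b': at 3  ** P0@[14:16],P1@[16:16],P5@[15:16]
pos 17 'a': at 15 (via fail)
pos 18 'd': at 0 (via fail)
pos 19 'c': at 1
pos 20 'a': at 2
pos 21 'b': at 3  ** P0@[19:21],P1@[21:21],P5@[20:21]
pos 22 'b': at 4 (via fail)  ** P1@[22:22]
pos 23 'd': at 0 (via fail)
pos 24 'a': at 15
pos 25 'c': at 1 (via fail)
pos 26 'd': at 11
pos 27 'c': at 1 (via fail)
pos 28 'a': at 2
pos 29 'b': at 3  ** P0@[27:29],P1@[29:29],P5@[28:29]
pos 30 'd': at 9
pos 31 'c': at 1 (via fail)
pos 32 'd': at 11
pos 33 'a': at 12
pos 34 'a': at 13
pos 35 'c': at 14  ** P4@[31:35]
pos 36 'd': at 11 (via fail)
pos 37 'c': at 1 (via fail)
pos 38 'b': at 4 (via fail)  ** P1@[38:38]
pos 39 'a': at 15 (via fail)
pos 40 'c': at 1 (via fail)
pos 41 'a': at 2
pos 42 'b': at 3  ** P0@[40:42],P1@[42:42],P5@[41:42]
pos 43 'd': at 9

Matches: [[1,1],[5,1],[6,1],[14,4],[16,0],[16,1],[16,5],[21,0],[21,1],[21,5],[22,1],[29,0],[29,1],[29,5],[35,4],[38,1],[42,0],[42,1],[42,5]]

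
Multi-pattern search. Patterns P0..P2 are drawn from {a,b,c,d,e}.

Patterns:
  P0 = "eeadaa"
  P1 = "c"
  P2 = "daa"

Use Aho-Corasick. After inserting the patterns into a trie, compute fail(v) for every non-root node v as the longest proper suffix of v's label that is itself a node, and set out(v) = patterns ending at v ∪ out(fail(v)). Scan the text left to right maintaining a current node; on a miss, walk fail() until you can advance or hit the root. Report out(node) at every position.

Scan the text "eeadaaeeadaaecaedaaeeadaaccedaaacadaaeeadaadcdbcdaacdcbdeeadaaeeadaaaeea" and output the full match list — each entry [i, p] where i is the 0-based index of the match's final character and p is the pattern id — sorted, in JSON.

Build:
Trie (insert patterns):
  n0 'ε': c→7 d→8 e→1
  n1 'e': e→2
  n2 'ee': a→3
  n3 'eea': d→4
  n4 'eead': a→5
  n5 'eeada': a→6
  n6 'eeadaa': ·  ←P0
  n7 'c': ·  ←P1
  n8 'd': a→9
  n9 'da': a→10
  n10 'daa': ·  ←P2

BFS fail/out derivation:
  n1('e'): parent n0 fail=0; on 'e' 0 → fail=0;  out ∅∪∅=∅
  n7('c'): parent n0 fail=0; on 'c' 0 → fail=0;  out {1}∪∅={1}
  n8('d'): parent n0 fail=0; on 'd' 0 → fail=0;  out ∅∪∅=∅
  n2('ee'): parent n1 fail=0; on 'e' 0 → fail=1;  out ∅∪∅=∅
  n9('da'): parent n8 fail=0; on 'a' 0 → fail=0;  out ∅∪∅=∅
  n3('eea'): parent n2 fail=1; on 'a' 1→0 → fail=0;  out ∅∪∅=∅
  n10('daa'): parent n9 fail=0; on 'a' 0 → fail=0;  out {2}∪∅={2}
  n4('eead'): parent n3 fail=0; on 'd' 0 → fail=8;  out ∅∪∅=∅
  n5('eeada'): parent n4 fail=8; on 'a' 8 → fail=9;  out ∅∪∅=∅
  n6('eeadaa'): parent n5 fail=9; on 'a' 9 → fail=10;  out {0}∪{2}={0,2}

Scan:
i=0 'e': node 0→1
i=1 'e': node 1→2
i=2 'a': node 2→3
i=3 'd': node 3→4
i=4 'a': node 4→5
i=5 'a': node 5→6  emit P0@[0:5],P2@[3:5]
i=6 'e': node 6→1 (via fail)
i=7 'e': node 1→2
i=8 'a': node 2→3
i=9 'd': node 3→4
i=10 'a': node 4→5
i=11 'a': node 5→6  emit P0@[6:11],P2@[9:11]
i=12 'e': node 6→1 (via fail)
i=13 'c': node 1→7 (via fail)  emit P1@[13:13]
i=14 'a': node 7→0 (via fail)
i=15 'e': node 0→1
i=16 'd': node 1→8 (via fail)
i=17 'a': node 8→9
i=18 'a': node 9→10  emit P2@[16:18]
i=19 'e': node 10→1 (via fail)
i=20 'e': node 1→2
i=21 'a': node 2→3
i=22 'd': node 3→4
i=23 'a': node 4→5
i=24 'a': node 5→6  emit P0@[19:24],P2@[22:24]
i=25 'c': node 6→7 (via fail)  emit P1@[25:25]
i=26 'c': node 7→7 (via fail)  emit P1@[26:26]
i=27 'e': node 7→1 (via fail)
i=28 'd': node 1→8 (via fail)
i=29 'a': node 8→9
i=30 'a': node 9→10  emit P2@[28:30]
i=31 'a': node 10→0 (via fail)
i=32 'c': node 0→7  emit P1@[32:32]
i=33 'a': node 7→0 (via fail)
i=34 'd': node 0→8
i=35 'a': node 8→9
i=36 'a': node 9→10  emit P2@[34:36]
i=37 'e': node 10→1 (via fail)
i=38 'e': node 1→2
i=39 'a': node 2→3
i=40 'd': node 3→4
i=41 'a': node 4→5
i=42 'a': node 5→6  emit P0@[37:42],P2@[40:42]
i=43 'd': node 6→8 (via fail)
i=44 'c': node 8→7 (via fail)  emit P1@[44:44]
i=45 'd': node 7→8 (via fail)
i=46 'b': node 8→0 (via fail)
i=47 'c': node 0→7  emit P1@[47:47]
i=48 'd': node 7→8 (via fail)
i=49 'a': node 8→9
i=50 'a': node 9→10  emit P2@[48:50]
i=51 'c': node 10→7 (via fail)  emit P1@[51:51]
i=52 'd': node 7→8 (via fail)
i=53 'c': node 8→7 (via fail)  emit P1@[53:53]
i=54 'b': node 7→0 (via fail)
i=55 'd': node 0→8
i=56 'e': node 8→1 (via fail)
i=57 'e': node 1→2
i=58 'a': node 2→3
i=59 'd': node 3→4
i=60 'a': node 4→5
i=61 'a': node 5→6  emit P0@[56:61],P2@[59:61]
i=62 'e': node 6→1 (via fail)
i=63 'e': node 1→2
i=64 'a': node 2→3
i=65 'd': node 3→4
i=66 'a': node 4→5
i=67 'a': node 5→6  emit P0@[62:67],P2@[65:67]
i=68 'a': node 6→0 (via fail)
i=69 'e': node 0→1
i=70 'e': node 1→2
i=71 'a': node 2→3

All matches (sorted): [[5,0],[5,2],[11,0],[11,2],[13,1],[18,2],[24,0],[24,2],[25,1],[26,1],[30,2],[32,1],[36,2],[42,0],[42,2],[44,1],[47,1],[50,2],[51,1],[53,1],[61,0],[61,2],[67,0],[67,2]]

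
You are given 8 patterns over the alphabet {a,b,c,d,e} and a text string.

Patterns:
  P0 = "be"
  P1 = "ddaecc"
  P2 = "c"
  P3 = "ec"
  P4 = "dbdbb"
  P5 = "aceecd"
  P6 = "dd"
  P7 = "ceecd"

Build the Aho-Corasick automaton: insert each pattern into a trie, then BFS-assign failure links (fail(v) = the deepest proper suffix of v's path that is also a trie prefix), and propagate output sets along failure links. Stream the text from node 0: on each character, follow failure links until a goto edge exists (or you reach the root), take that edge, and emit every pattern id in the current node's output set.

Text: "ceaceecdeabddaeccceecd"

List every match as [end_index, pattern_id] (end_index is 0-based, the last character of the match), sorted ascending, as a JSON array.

Build:
Trie nodes:
  n0 'ε': a→16 b→1 c→9 d→3 e→10
  n1 'b': e→2
  n2 'be': ·  [P0 ends]
  n3 'd': b→12 d→4
  n4 'dd': a→5  [P6 ends]
  n5 'dda': e→6
  n6 'ddae': c→7
  n7 'ddaec': c→8
  n8 'ddaecc': ·  [P1 ends]
  n9 'c': e→22  [P2 ends]
  n10 'e': c→11
  n11 'ec': ·  [P3 ends]
  n12 'db': d→13
  n13 'dbd': b→14
  n14 'dbdb': b→15
  n15 'dbdbb': ·  [P4 ends]
  n16 'a': c→17
  n17 'ac': e→18
  n18 'ace': e→19
  n19 'acee': c→20
  n20 'aceec': d→21
  n21 'aceecd': ·  [P5 ends]
  n22 'ce': e→23
  n23 'cee': c→24
  n24 'ceec': d→25
  n25 'ceecd': ·  [P7 ends]

BFS fail/out derivation:
  n1('b'): parent n0 fail=0; on 'b' 0 → fail=0;  out ∅∪∅=∅
  n3('d'): parent n0 fail=0; on 'd' 0 → fail=0;  out ∅∪∅=∅
  n9('c'): parent n0 fail=0; on 'c' 0 → fail=0;  out {2}∪∅={2}
  n10('e'): parent n0 fail=0; on 'e' 0 → fail=0;  out ∅∪∅=∅
  n16('a'): parent n0 fail=0; on 'a' 0 → fail=0;  out ∅∪∅=∅
  n2('be'): parent n1 fail=0; on 'e' 0 → fail=10;  out {0}∪∅={0}
  n4('dd'): parent n3 fail=0; on 'd' 0 → fail=3;  out {6}∪∅={6}
  n11('ec'): parent n10 fail=0; on 'c' 0 → fail=9;  out {3}∪{2}={2,3}
  n12('db'): parent n3 fail=0; on 'b' 0 → fail=1;  out ∅∪∅=∅
  n17('ac'): parent n16 fail=0; on 'c' 0 → fail=9;  out ∅∪{2}={2}
  n22('ce'): parent n9 fail=0; on 'e' 0 → fail=10;  out ∅∪∅=∅
  n5('dda'): parent n4 fail=3; on 'a' 3→0 → fail=16;  out ∅∪∅=∅
  n13('dbd'): parent n12 fail=1; on 'd' 1→0 → fail=3;  out ∅∪∅=∅
  n18('ace'): parent n17 fail=9; on 'e' 9 → fail=22;  out ∅∪∅=∅
  n23('cee'): parent n22 fail=10; on 'e' 10→0 → fail=10;  out ∅∪∅=∅
  n6('ddae'): parent n5 fail=16; on 'e' 16→0 → fail=10;  out ∅∪∅=∅
  n14('dbdb'): parent n13 fail=3; on 'b' 3 → fail=12;  out ∅∪∅=∅
  n19('acee'): parent n18 fail=22; on 'e' 22 → fail=23;  out ∅∪∅=∅
  n24('ceec'): parent n23 fail=10; on 'c' 10 → fail=11;  out ∅∪{2,3}={2,3}
  n7('ddaec'): parent n6 fail=10; on 'c' 10 → fail=11;  out ∅∪{2,3}={2,3}
  n15('dbdbb'): parent n14 fail=12; on 'b' 12→1→0 → fail=1;  out {4}∪∅={4}
  n20('aceec'): parent n19 fail=23; on 'c' 23 → fail=24;  out ∅∪{2,3}={2,3}
  n25('ceecd'): parent n24 fail=11; on 'd' 11→9→0 → fail=3;  out {7}∪∅={7}
  n8('ddaecc'): parent n7 fail=11; on 'c' 11→9→0 → fail=9;  out {1}∪{2}={1,2}
  n21('aceecd'): parent n20 fail=24; on 'd' 24 → fail=25;  out {5}∪{7}={5,7}

Text stream:
i=0 'c': node 0→9  ** P2@[0:0]
i=1 'e': node 9→22
i=2 'a': node 22→16 ·f
i=3 'c': node 16→17  ** P2@[3:3]
i=4 'e': node 17→18
i=5 'e': node 18→19
i=6 'c': node 19→20  ** P2@[6:6],P3@[5:6]
i=7 'd': node 20→21  ** P5@[2:7],P7@[3:7]
i=8 'e': node 21→10 ·f
i=9 'a': node 10→16 ·f
i=10 'b': node 16→1 ·f
i=11 'd': node 1→3 ·f
i=12 'd': node 3→4  ** P6@[11:12]
i=13 'a': node 4→5
i=14 'e': node 5→6
i=15 'c': node 6→7  ** P2@[15:15],P3@[14:15]
i=16 'c': node 7→8  ** P1@[11:16],P2@[16:16]
i=17 'c': node 8→9 ·f  ** P2@[17:17]
i=18 'e': node 9→22
i=19 'e': node 22→23
i=20 'c': node 23→24  ** P2@[20:20],P3@[19:20]
i=21 'd': node 24→25  ** P7@[17:21]

Matches: [[0,2],[3,2],[6,2],[6,3],[7,5],[7,7],[12,6],[15,2],[15,3],[16,1],[16,2],[17,2],[20,2],[20,3],[21,7]]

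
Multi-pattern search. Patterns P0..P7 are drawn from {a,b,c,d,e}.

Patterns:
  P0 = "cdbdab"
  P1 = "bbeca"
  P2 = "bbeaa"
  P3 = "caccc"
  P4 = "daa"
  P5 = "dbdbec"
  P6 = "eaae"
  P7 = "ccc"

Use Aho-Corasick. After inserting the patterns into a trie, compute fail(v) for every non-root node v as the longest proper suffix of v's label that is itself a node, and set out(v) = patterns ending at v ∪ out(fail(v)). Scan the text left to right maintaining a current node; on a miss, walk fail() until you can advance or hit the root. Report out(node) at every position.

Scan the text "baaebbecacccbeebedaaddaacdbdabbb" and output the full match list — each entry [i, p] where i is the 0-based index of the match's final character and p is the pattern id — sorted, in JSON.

Construct AC machine:
Trie (insert patterns):
  0='ε' goto b→7 c→1 d→18 e→26
  1='c' goto a→14 c→30 d→2
  2='cd' goto b→3
  3='cdb' goto d→4
  4='cdbd' goto a→5
  5='cdbda' goto b→6
  6='cdbdab' goto ·  ←P0
  7='b' goto b→8
  8='bb' goto e→9
  9='bbe' goto a→12 c→10
  10='bbec' goto a→11
  11='bbeca' goto ·  ←P1
  12='bbea' goto a→13
  13='bbeaa' goto ·  ←P2
  14='ca' goto c→15
  15='cac' goto c→16
  16='cacc' goto c→17
  17='caccc' goto ·  ←P3
  18='d' goto a→19 b→21
  19='da' goto a→20
  20='daa' goto ·  ←P4
  21='db' goto d→22
  22='dbd' goto b→23
  23='dbdb' goto e→24
  24='dbdbe' goto c→25
  25='dbdbec' goto ·  ←P5
  26='e' goto a→27
  27='ea' goto a→28
  28='eaa' goto e→29
  29='eaae' goto ·  ←P6
  30='cc' goto c→31
  31='ccc' goto ·  ←P7

BFS fail/out derivation:
  n1('c'): parent n0 fail=0; on 'c' 0 → fail=0;  out ∅∪∅=∅
  n7('b'): parent n0 fail=0; on 'b' 0 → fail=0;  out ∅∪∅=∅
  n18('d'): parent n0 fail=0; on 'd' 0 → fail=0;  out ∅∪∅=∅
  n26('e'): parent n0 fail=0; on 'e' 0 → fail=0;  out ∅∪∅=∅
  n2('cd'): parent n1 fail=0; on 'd' 0 → fail=18;  out ∅∪∅=∅
  n8('bb'): parent n7 fail=0; on 'b' 0 → fail=7;  out ∅∪∅=∅
  n14('ca'): parent n1 fail=0; on 'a' 0 → fail=0;  out ∅∪∅=∅
  n19('da'): parent n18 fail=0; on 'a' 0 → fail=0;  out ∅∪∅=∅
  n21('db'): parent n18 fail=0; on 'b' 0 → fail=7;  out ∅∪∅=∅
  n27('ea'): parent n26 fail=0; on 'a' 0 → fail=0;  out ∅∪∅=∅
  n30('cc'): parent n1 fail=0; on 'c' 0 → fail=1;  out ∅∪∅=∅
  n3('cdb'): parent n2 fail=18; on 'b' 18 → fail=21;  out ∅∪∅=∅
  n9('bbe'): parent n8 fail=7; on 'e' 7→0 → fail=26;  out ∅∪∅=∅
  n15('cac'): parent n14 fail=0; on 'c' 0 → fail=1;  out ∅∪∅=∅
  n20('daa'): parent n19 fail=0; on 'a' 0 → fail=0;  out {4}∪∅={4}
  n22('dbd'): parent n21 fail=7; on 'd' 7→0 → fail=18;  out ∅∪∅=∅
  n28('eaa'): parent n27 fail=0; on 'a' 0 → fail=0;  out ∅∪∅=∅
  n31('ccc'): parent n30 fail=1; on 'c' 1 → fail=30;  out {7}∪∅={7}
  n4('cdbd'): parent n3 fail=21; on 'd' 21 → fail=22;  out ∅∪∅=∅
  n10('bbec'): parent n9 fail=26; on 'c' 26→0 → fail=1;  out ∅∪∅=∅
  n12('bbea'): parent n9 fail=26; on 'a' 26 → fail=27;  out ∅∪∅=∅
  n16('cacc'): parent n15 fail=1; on 'c' 1 → fail=30;  out ∅∪∅=∅
  n23('dbdb'): parent n22 fail=18; on 'b' 18 → fail=21;  out ∅∪∅=∅
  n29('eaae'): parent n28 fail=0; on 'e' 0 → fail=26;  out {6}∪∅={6}
  n5('cdbda'): parent n4 fail=22; on 'a' 22→18 → fail=19;  out ∅∪∅=∅
  n11('bbeca'): parent n10 fail=1; on 'a' 1 → fail=14;  out {1}∪∅={1}
  n13('bbeaa'): parent n12 fail=27; on 'a' 27 → fail=28;  out {2}∪∅={2}
  n17('caccc'): parent n16 fail=30; on 'c' 30 → fail=31;  out {3}∪{7}={3,7}
  n24('dbdbe'): parent n23 fail=21; on 'e' 21→7→0 → fail=26;  out ∅∪∅=∅
  n6('cdbdab'): parent n5 fail=19; on 'b' 19→0 → fail=7;  out {0}∪∅={0}
  n25('dbdbec'): parent n24 fail=26; on 'c' 26→0 → fail=1;  out {5}∪∅={5}

Run:
i=0 'b': node 0→7
i=1 'a': node 7→0 (fail-walked)
i=2 'a': node 0→0
i=3 'e': node 0→26
i=4 'b': node 26→7 (fail-walked)
i=5 'b': node 7→8
i=6 'e': node 8→9
i=7 'c': node 9→10
i=8 'a': node 10→11  ** P1@[4:8]
i=9 'c': node 11→15 (fail-walked)
i=10 'c': node 15→16
i=11 'c': node 16→17  ** P3@[7:11],P7@[9:11]
i=12 'b': node 17→7 (fail-walked)
i=13 'e': node 7→26 (fail-walked)
i=14 'e': node 26→26 (fail-walked)
i=15 'b': node 26→7 (fail-walked)
i=16 'e': node 7→26 (fail-walked)
i=17 'd': node 26→18 (fail-walked)
i=18 'a': node 18→19
i=19 'a': node 19→20  ** P4@[17:19]
i=20 'd': node 20→18 (fail-walked)
i=21 'd': node 18→18 (fail-walked)
i=22 'a': node 18→19
i=23 'a': node 19→20  ** P4@[21:23]
i=24 'c': node 20→1 (fail-walked)
i=25 'd': node 1→2
i=26 'b': node 2→3
i=27 'd': node 3→4
i=28 'a': node 4→5
i=29 'b': node 5→6  ** P0@[24:29]
i=30 'b': node 6→8 (fail-walked)
i=31 'b': node 8→8 (fail-walked)

Matches: [[8,1],[11,3],[11,7],[19,4],[23,4],[29,0]]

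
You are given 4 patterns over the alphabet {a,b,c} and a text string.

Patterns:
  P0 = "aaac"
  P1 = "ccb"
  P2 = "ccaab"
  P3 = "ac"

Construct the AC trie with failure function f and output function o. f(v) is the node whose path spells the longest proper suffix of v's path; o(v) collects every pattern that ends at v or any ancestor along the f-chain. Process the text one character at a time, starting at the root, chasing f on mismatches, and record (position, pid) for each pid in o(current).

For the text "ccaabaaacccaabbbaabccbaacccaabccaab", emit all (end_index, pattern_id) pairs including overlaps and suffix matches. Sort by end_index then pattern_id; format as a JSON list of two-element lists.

Construct AC machine:
Trie nodes:
  n0 'ε': a→1 c→5
  n1 'a': a→2 c→11
  n2 'aa': a→3
  n3 'aaa': c→4
  n4 'aaac': ·  [P0 ends]
  n5 'c': c→6
  n6 'cc': a→8 b→7
  n7 'ccb': ·  [P1 ends]
  n8 'cca': a→9
  n9 'ccaa': b→10
  n10 'ccaab': ·  [P2 ends]
  n11 'ac': ·  [P3 ends]

BFS fail/out derivation:
  n1('a'): parent n0 fail=0; on 'a' 0 → fail=0;  out ∅∪∅=∅
  n5('c'): parent n0 fail=0; on 'c' 0 → fail=0;  out ∅∪∅=∅
  n2('aa'): parent n1 fail=0; on 'a' 0 → fail=1;  out ∅∪∅=∅
  n6('cc'): parent n5 fail=0; on 'c' 0 → fail=5;  out ∅∪∅=∅
  n11('ac'): parent n1 fail=0; on 'c' 0 → fail=5;  out {3}∪∅={3}
  n3('aaa'): parent n2 fail=1; on 'a' 1 → fail=2;  out ∅∪∅=∅
  n7('ccb'): parent n6 fail=5; on 'b' 5→0 → fail=0;  out {1}∪∅={1}
  n8('cca'): parent n6 fail=5; on 'a' 5→0 → fail=1;  out ∅∪∅=∅
  n4('aaac'): parent n3 fail=2; on 'c' 2→1 → fail=11;  out {0}∪{3}={0,3}
  n9('ccaa'): parent n8 fail=1; on 'a' 1 → fail=2;  out ∅∪∅=∅
  n10('ccaab'): parent n9 fail=2; on 'b' 2→1→0 → fail=0;  out {2}∪∅={2}

Scan:
pos 0 'c': at 5
pos 1 'c': at 6
pos 2 'a': at 8
pos 3 'a': at 9
pos 4 'b': at 10  → match P2@[0:4]
pos 5 'a': at 1 (via fail)
pos 6 'a': at 2
pos 7 'a': at 3
pos 8 'c': at 4  → match P0@[5:8],P3@[7:8]
pos 9 'c': at 6 (via fail)
pos 10 'c': at 6 (via fail)
pos 11 'a': at 8
pos 12 'a': at 9
pos 13 'b': at 10  → match P2@[9:13]
pos 14 'b': at 0 (via fail)
pos 15 'b': at 0
pos 16 'a': at 1
pos 17 'a': at 2
pos 18 'b': at 0 (via fail)
pos 19 'c': at 5
pos 20 'c': at 6
pos 21 'b': at 7  → match P1@[19:21]
pos 22 'a': at 1 (via fail)
pos 23 'a': at 2
pos 24 'c': at 11 (via fail)  → match P3@[23:24]
pos 25 'c': at 6 (via fail)
pos 26 'c': at 6 (via fail)
pos 27 'a': at 8
pos 28 'a': at 9
pos 29 'b': at 10  → match P2@[25:29]
pos 30 'c': at 5 (via fail)
pos 31 'c': at 6
pos 32 'a': at 8
pos 33 'a': at 9
pos 34 'b': at 10  → match P2@[30:34]

Matches: [[4,2],[8,0],[8,3],[13,2],[21,1],[24,3],[29,2],[34,2]]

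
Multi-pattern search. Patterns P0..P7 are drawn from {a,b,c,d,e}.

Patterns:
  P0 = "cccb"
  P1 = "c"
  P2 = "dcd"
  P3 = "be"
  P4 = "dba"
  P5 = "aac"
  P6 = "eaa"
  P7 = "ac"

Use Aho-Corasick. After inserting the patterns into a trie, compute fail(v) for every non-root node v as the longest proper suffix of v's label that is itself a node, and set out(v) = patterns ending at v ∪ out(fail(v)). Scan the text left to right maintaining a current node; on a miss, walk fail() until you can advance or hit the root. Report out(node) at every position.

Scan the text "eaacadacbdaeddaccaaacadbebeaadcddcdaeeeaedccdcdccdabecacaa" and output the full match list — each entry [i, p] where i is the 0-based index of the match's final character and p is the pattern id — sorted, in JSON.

Build automaton:
Trie (insert patterns):
  0='ε' goto a→12 b→8 c→1 d→5 e→15
  1='c' goto c→2  [P1 ends]
  2='cc' goto c→3
  3='ccc' goto b→4
  4='cccb' goto ·  [P0 ends]
  5='d' goto b→10 c→6
  6='dc' goto d→7
  7='dcd' goto ·  [P2 ends]
  8='b' goto e→9
  9='be' goto ·  [P3 ends]
  10='db' goto a→11
  11='dba' goto ·  [P4 ends]
  12='a' goto a→13 c→18
  13='aa' goto c→14
  14='aac' goto ·  [P5 ends]
  15='e' goto a→16
  16='ea' goto a→17
  17='eaa' goto ·  [P6 ends]
  18='ac' goto ·  [P7 ends]

Failure links (BFS by depth):
  n1('c'): parent n0 fail=0; on 'c' 0 → fail=0;  out {1}∪∅={1}
  n5('d'): parent n0 fail=0; on 'd' 0 → fail=0;  out ∅∪∅=∅
  n8('b'): parent n0 fail=0; on 'b' 0 → fail=0;  out ∅∪∅=∅
  n12('a'): parent n0 fail=0; on 'a' 0 → fail=0;  out ∅∪∅=∅
  n15('e'): parent n0 fail=0; on 'e' 0 → fail=0;  out ∅∪∅=∅
  n2('cc'): parent n1 fail=0; on 'c' 0 → fail=1;  out ∅∪{1}={1}
  n6('dc'): parent n5 fail=0; on 'c' 0 → fail=1;  out ∅∪{1}={1}
  n9('be'): parent n8 fail=0; on 'e' 0 → fail=15;  out {3}∪∅={3}
  n10('db'): parent n5 fail=0; on 'b' 0 → fail=8;  out ∅∪∅=∅
  n13('aa'): parent n12 fail=0; on 'a' 0 → fail=12;  out ∅∪∅=∅
  n16('ea'): parent n15 fail=0; on 'a' 0 → fail=12;  out ∅∪∅=∅
  n18('ac'): parent n12 fail=0; on 'c' 0 → fail=1;  out {7}∪{1}={1,7}
  n3('ccc'): parent n2 fail=1; on 'c' 1 → fail=2;  out ∅∪{1}={1}
  n7('dcd'): parent n6 fail=1; on 'd' 1→0 → fail=5;  out {2}∪∅={2}
  n11('dba'): parent n10 fail=8; on 'a' 8→0 → fail=12;  out {4}∪∅={4}
  n14('aac'): parent n13 fail=12; on 'c' 12 → fail=18;  out {5}∪{1,7}={1,5,7}
  n17('eaa'): parent n16 fail=12; on 'a' 12 → fail=13;  out {6}∪∅={6}
  n4('cccb'): parent n3 fail=2; on 'b' 2→1→0 → fail=8;  out {0}∪∅={0}

Text stream:
pos 0 'e': at 15
pos 1 'a': at 16
pos 2 'a': at 17  emit P6@[0:2]
pos 3 'c': at 14 (via fail)  emit P1@[3:3],P5@[1:3],P7@[2:3]
pos 4 'a': at 12 (via fail)
pos 5 'd': at 5 (via fail)
pos 6 'a': at 12 (via fail)
pos 7 'c': at 18  emit P1@[7:7],P7@[6:7]
pos 8 'b': at 8 (via fail)
pos 9 'd': at 5 (via fail)
pos 10 'a': at 12 (via fail)
pos 11 'e': at 15 (via fail)
pos 12 'd': at 5 (via fail)
pos 13 'd': at 5 (via fail)
pos 14 'a': at 12 (via fail)
pos 15 'c': at 18  emit P1@[15:15],P7@[14:15]
pos 16 'c': at 2 (via fail)  emit P1@[16:16]
pos 17 'a': at 12 (via fail)
pos 18 'a': at 13
pos 19 'a': at 13 (via fail)
pos 20 'c': at 14  emit P1@[20:20],P5@[18:20],P7@[19:20]
pos 21 'a': at 12 (via fail)
pos 22 'd': at 5 (via fail)
pos 23 'b': at 10
pos 24 'e': at 9 (via fail)  emit P3@[23:24]
pos 25 'b': at 8 (via fail)
pos 26 'e': at 9  emit P3@[25:26]
pos 27 'a': at 16 (via fail)
pos 28 'a': at 17  emit P6@[26:28]
pos 29 'd': at 5 (via fail)
pos 30 'c': at 6  emit P1@[30:30]
pos 31 'd': at 7  emit P2@[29:31]
pos 32 'd': at 5 (via fail)
pos 33 'c': at 6  emit P1@[33:33]
pos 34 'd': at 7  emit P2@[32:34]
pos 35 'a': at 12 (via fail)
pos 36 'e': at 15 (via fail)
pos 37 'e': at 15 (via fail)
pos 38 'e': at 15 (via fail)
pos 39 'a': at 16
pos 40 'e': at 15 (via fail)
pos 41 'd': at 5 (via fail)
pos 42 'c': at 6  emit P1@[42:42]
pos 43 'c': at 2 (via fail)  emit P1@[43:43]
pos 44 'd': at 5 (via fail)
pos 45 'c': at 6  emit P1@[45:45]
pos 46 'd': at 7  emit P2@[44:46]
pos 47 'c': at 6 (via fail)  emit P1@[47:47]
pos 48 'c': at 2 (via fail)  emit P1@[48:48]
pos 49 'd': at 5 (via fail)
pos 50 'a': at 12 (via fail)
pos 51 'b': at 8 (via fail)
pos 52 'e': at 9  emit P3@[51:52]
pos 53 'c': at 1 (via fail)  emit P1@[53:53]
pos 54 'a': at 12 (via fail)
pos 55 'c': at 18  emit P1@[55:55],P7@[54:55]
pos 56 'a': at 12 (via fail)
pos 57 'a': at 13

Result: [[2,6],[3,1],[3,5],[3,7],[7,1],[7,7],[15,1],[15,7],[16,1],[20,1],[20,5],[20,7],[24,3],[26,3],[28,6],[30,1],[31,2],[33,1],[34,2],[42,1],[43,1],[45,1],[46,2],[47,1],[48,1],[52,3],[53,1],[55,1],[55,7]]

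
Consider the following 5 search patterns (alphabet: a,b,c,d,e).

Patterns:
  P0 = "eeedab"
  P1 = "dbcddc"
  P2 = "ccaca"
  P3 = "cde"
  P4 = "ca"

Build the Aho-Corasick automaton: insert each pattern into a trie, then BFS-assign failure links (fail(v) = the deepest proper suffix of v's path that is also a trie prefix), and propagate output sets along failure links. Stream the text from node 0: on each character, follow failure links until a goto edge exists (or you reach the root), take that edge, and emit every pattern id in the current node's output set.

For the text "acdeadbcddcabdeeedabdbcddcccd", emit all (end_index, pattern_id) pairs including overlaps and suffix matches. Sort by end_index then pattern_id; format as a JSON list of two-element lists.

Build automaton:
Trie nodes:
  n0 'ε': c→13 d→7 e→1
  n1 'e': e→2
  n2 'ee': e→3
  n3 'eee': d→4
  n4 'eeed': a→5
  n5 'eeeda': b→6
  n6 'eeedab': ·  [P0 ends]
  n7 'd': b→8
  n8 'db': c→9
  n9 'dbc': d→10
  n10 'dbcd': d→11
  n11 'dbcdd': c→12
  n12 'dbcddc': ·  [P1 ends]
  n13 'c': a→20 c→14 d→18
  n14 'cc': a→15
  n15 'cca': c→16
  n16 'ccac': a→17
  n17 'ccaca': ·  [P2 ends]
  n18 'cd': e→19
  n19 'cde': ·  [P3 ends]
  n20 'ca': ·  [P4 ends]

BFS fail/out derivation:
  fail(1) 'e': from fail(0)=0 chase 'e': 0 ⇒ 0;  out=∅∪out(0)=∅
  fail(7) 'd': from fail(0)=0 chase 'd': 0 ⇒ 0;  out=∅∪out(0)=∅
  fail(13) 'c': from fail(0)=0 chase 'c': 0 ⇒ 0;  out=∅∪out(0)=∅
  fail(2) 'ee': from fail(1)=0 chase 'e': 0 ⇒ 1;  out=∅∪out(1)=∅
  fail(8) 'db': from fail(7)=0 chase 'b': 0 ⇒ 0;  out=∅∪out(0)=∅
  fail(14) 'cc': from fail(13)=0 chase 'c': 0 ⇒ 13;  out=∅∪out(13)=∅
  fail(18) 'cd': from fail(13)=0 chase 'd': 0 ⇒ 7;  out=∅∪out(7)=∅
  fail(20) 'ca': from fail(13)=0 chase 'a': 0 ⇒ 0;  out={4}∪out(0)={4}
  fail(3) 'eee': from fail(2)=1 chase 'e': 1 ⇒ 2;  out=∅∪out(2)=∅
  fail(9) 'dbc': from fail(8)=0 chase 'c': 0 ⇒ 13;  out=∅∪out(13)=∅
  fail(15) 'cca': from fail(14)=13 chase 'a': 13 ⇒ 20;  out=∅∪out(20)={4}
  fail(19) 'cde': from fail(18)=7 chase 'e': 7→0 ⇒ 1;  out={3}∪out(1)={3}
  fail(4) 'eeed': from fail(3)=2 chase 'd': 2→1→0 ⇒ 7;  out=∅∪out(7)=∅
  fail(10) 'dbcd': from fail(9)=13 chase 'd': 13 ⇒ 18;  out=∅∪out(18)=∅
  fail(16) 'ccac': from fail(15)=20 chase 'c': 20→0 ⇒ 13;  out=∅∪out(13)=∅
  fail(5) 'eeeda': from fail(4)=7 chase 'a': 7→0 ⇒ 0;  out=∅∪out(0)=∅
  fail(11) 'dbcdd': from fail(10)=18 chase 'd': 18→7→0 ⇒ 7;  out=∅∪out(7)=∅
  fail(17) 'ccaca': from fail(16)=13 chase 'a': 13 ⇒ 20;  out={2}∪out(20)={2,4}
  fail(6) 'eeedab': from fail(5)=0 chase 'b': 0 ⇒ 0;  out={0}∪out(0)={0}
  fail(12) 'dbcddc': from fail(11)=7 chase 'c': 7→0 ⇒ 13;  out={1}∪out(13)={1}

Run:
[0] read 'a'  n0⇒n0
[1] read 'c'  n0⇒n13
[2] read 'd'  n13⇒n18
[3] read 'e'  n18⇒n19  emit P3@[1:3]
[4] read 'a'  n19⇒n0 ·f
[5] read 'd'  n0⇒n7
[6] read 'b'  n7⇒n8
[7] read 'c'  n8⇒n9
[8] read 'd'  n9⇒n10
[9] read 'd'  n10⇒n11
[10] read 'c'  n11⇒n12  emit P1@[5:10]
[11] read 'a'  n12⇒n20 ·f  emit P4@[10:11]
[12] read 'b'  n20⇒n0 ·f
[13] read 'd'  n0⇒n7
[14] read 'e'  n7⇒n1 ·f
[15] read 'e'  n1⇒n2
[16] read 'e'  n2⇒n3
[17] read 'd'  n3⇒n4
[18] read 'a'  n4⇒n5
[19] read 'b'  n5⇒n6  emit P0@[14:19]
[20] read 'd'  n6⇒n7 ·f
[21] read 'b'  n7⇒n8
[22] read 'c'  n8⇒n9
[23] read 'd'  n9⇒n10
[24] read 'd'  n10⇒n11
[25] read 'c'  n11⇒n12  emit P1@[20:25]
[26] read 'c'  n12⇒n14 ·f
[27] read 'c'  n14⇒n14 ·f
[28] read 'd'  n14⇒n18 ·f

Matches: [[3,3],[10,1],[11,4],[19,0],[25,1]]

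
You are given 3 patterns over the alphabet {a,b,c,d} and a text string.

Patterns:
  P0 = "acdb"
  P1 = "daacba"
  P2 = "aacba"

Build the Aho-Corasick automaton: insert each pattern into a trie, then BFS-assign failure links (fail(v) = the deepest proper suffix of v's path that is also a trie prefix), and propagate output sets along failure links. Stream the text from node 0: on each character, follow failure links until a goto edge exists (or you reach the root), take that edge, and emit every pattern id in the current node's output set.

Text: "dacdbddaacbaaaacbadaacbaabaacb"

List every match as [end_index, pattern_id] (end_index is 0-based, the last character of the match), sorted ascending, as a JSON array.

Build automaton:
Trie (insert patterns):
  0='ε' goto a→1 d→5
  1='a' goto a→11 c→2
  2='ac' goto d→3
  3='acd' goto b→4
  4='acdb' goto ·  [P0 ends]
  5='d' goto a→6
  6='da' goto a→7
  7='daa' goto c→8
  8='daac' goto b→9
  9='daacb' goto a→10
  10='daacba' goto ·  [P1 ends]
  11='aa' goto c→12
  12='aac' goto b→13
  13='aacb' goto a→14
  14='aacba' goto ·  [P2 ends]

Failure links (BFS by depth):
  fail(1) 'a': from fail(0)=0 chase 'a': 0 ⇒ 0;  out=∅∪out(0)=∅
  fail(5) 'd': from fail(0)=0 chase 'd': 0 ⇒ 0;  out=∅∪out(0)=∅
  fail(2) 'ac': from fail(1)=0 chase 'c': 0 ⇒ 0;  out=∅∪out(0)=∅
  fail(6) 'da': from fail(5)=0 chase 'a': 0 ⇒ 1;  out=∅∪out(1)=∅
  fail(11) 'aa': from fail(1)=0 chase 'a': 0 ⇒ 1;  out=∅∪out(1)=∅
  fail(3) 'acd': from fail(2)=0 chase 'd': 0 ⇒ 5;  out=∅∪out(5)=∅
  fail(7) 'daa': from fail(6)=1 chase 'a': 1 ⇒ 11;  out=∅∪out(11)=∅
  fail(12) 'aac': from fail(11)=1 chase 'c': 1 ⇒ 2;  out=∅∪out(2)=∅
  fail(4) 'acdb': from fail(3)=5 chase 'b': 5→0 ⇒ 0;  out={0}∪out(0)={0}
  fail(8) 'daac': from fail(7)=11 chase 'c': 11 ⇒ 12;  out=∅∪out(12)=∅
  fail(13) 'aacb': from fail(12)=2 chase 'b': 2→0 ⇒ 0;  out=∅∪out(0)=∅
  fail(9) 'daacb': from fail(8)=12 chase 'b': 12 ⇒ 13;  out=∅∪out(13)=∅
  fail(14) 'aacba': from fail(13)=0 chase 'a': 0 ⇒ 1;  out={2}∪out(1)={2}
  fail(10) 'daacba': from fail(9)=13 chase 'a': 13 ⇒ 14;  out={1}∪out(14)={1,2}

Text stream:
pos 0 'd': at 5
pos 1 'a': at 6
pos 2 'c': at 2 ·f
pos 3 'd': at 3
pos 4 'b': at 4  emit P0@[1:4]
pos 5 'd': at 5 ·f
pos 6 'd': at 5 ·f
pos 7 'a': at 6
pos 8 'a': at 7
pos 9 'c': at 8
pos 10 'b': at 9
pos 11 'a': at 10  emit P1@[6:11],P2@[7:11]
pos 12 'a': at 11 ·f
pos 13 'a': at 11 ·f
pos 14 'a': at 11 ·f
pos 15 'c': at 12
pos 16 'b': at 13
pos 17 'a': at 14  emit P2@[13:17]
pos 18 'd': at 5 ·f
pos 19 'a': at 6
pos 20 'a': at 7
pos 21 'c': at 8
pos 22 'b': at 9
pos 23 'a': at 10  emit P1@[18:23],P2@[19:23]
pos 24 'a': at 11 ·f
pos 25 'b': at 0 ·f
pos 26 'a': at 1
pos 27 'a': at 11
pos 28 'c': at 12
pos 29 'b': at 13

Result: [[4,0],[11,1],[11,2],[17,2],[23,1],[23,2]]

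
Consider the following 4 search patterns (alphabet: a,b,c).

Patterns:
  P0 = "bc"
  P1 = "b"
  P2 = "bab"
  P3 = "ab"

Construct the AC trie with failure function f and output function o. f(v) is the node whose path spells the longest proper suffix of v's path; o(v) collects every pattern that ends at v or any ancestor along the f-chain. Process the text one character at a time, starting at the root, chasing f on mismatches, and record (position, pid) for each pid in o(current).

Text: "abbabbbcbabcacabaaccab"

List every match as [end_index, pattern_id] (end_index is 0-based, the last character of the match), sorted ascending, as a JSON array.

Build automaton:
Trie (insert patterns):
  n0 'ε': a→5 b→1
  n1 'b': a→3 c→2  [P1 ends]
  n2 'bc': ·  [P0 ends]
  n3 'ba': b→4
  n4 'bab': ·  [P2 ends]
  n5 'a': b→6
  n6 'ab': ·  [P3 ends]

Failure links (BFS by depth):
  n1('b'): parent n0 fail=0; on 'b' 0 → fail=0;  out {1}∪∅={1}
  n5('a'): parent n0 fail=0; on 'a' 0 → fail=0;  out ∅∪∅=∅
  n2('bc'): parent n1 fail=0; on 'c' 0 → fail=0;  out {0}∪∅={0}
  n3('ba'): parent n1 fail=0; on 'a' 0 → fail=5;  out ∅∪∅=∅
  n6('ab'): parent n5 fail=0; on 'b' 0 → fail=1;  out {3}∪{1}={1,3}
  n4('bab'): parent n3 fail=5; on 'b' 5 → fail=6;  out {2}∪{1,3}={1,2,3}

Text stream:
pos 0 'a': at 5
pos 1 'b': at 6  emit P1@[1:1],P3@[0:1]
pos 2 'b': at 1 (via fail)  emit P1@[2:2]
pos 3 'a': at 3
pos 4 'b': at 4  emit P1@[4:4],P2@[2:4],P3@[3:4]
pos 5 'b': at 1 (via fail)  emit P1@[5:5]
pos 6 'b': at 1 (via fail)  emit P1@[6:6]
pos 7 'c': at 2  emit P0@[6:7]
pos 8 'b': at 1 (via fail)  emit P1@[8:8]
pos 9 'a': at 3
pos 10 'b': at 4  emit P1@[10:10],P2@[8:10],P3@[9:10]
pos 11 'c': at 2 (via fail)  emit P0@[10:11]
pos 12 'a': at 5 (via fail)
pos 13 'c': at 0 (via fail)
pos 14 'a': at 5
pos 15 'b': at 6  emit P1@[15:15],P3@[14:15]
pos 16 'a': at 3 (via fail)
pos 17 'a': at 5 (via fail)
pos 18 'c': at 0 (via fail)
pos 19 'c': at 0
pos 20 'a': at 5
pos 21 'b': at 6  emit P1@[21:21],P3@[20:21]

All matches (sorted): [[1,1],[1,3],[2,1],[4,1],[4,2],[4,3],[5,1],[6,1],[7,0],[8,1],[10,1],[10,2],[10,3],[11,0],[15,1],[15,3],[21,1],[21,3]]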